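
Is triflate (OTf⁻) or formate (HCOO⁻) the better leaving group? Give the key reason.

triflate (OTf⁻) is the better leaving group.
pKₐ(CF₃SO₃H (triflic acid)) ≈ -14 versus pKₐ(HCOOH) ≈ 3.8: triflate (OTf⁻) is the much weaker base.
Charge spread over three oxygens and a CF₃ group; the premier leaving group in synthesis.

triflate (OTf⁻)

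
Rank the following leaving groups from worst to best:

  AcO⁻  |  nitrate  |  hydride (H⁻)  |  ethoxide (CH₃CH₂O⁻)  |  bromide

Rank by basicity of the departing species: weakest base leaves most easily.
bromide: pKₐ(HBr) ≈ -9 — weak base; good leaving group
nitrate: pKₐ(HNO₃) ≈ -1.3 — resonance-delocalised over three oxygens
AcO⁻: pKₐ(CH₃COOH) ≈ 4.8 — resonance-stabilised but still a weak base
ethoxide (CH₃CH₂O⁻): pKₐ(CH₃CH₂OH) ≈ 16 — strong base; alkoxides do not leave unassisted
hydride (H⁻): pKₐ(H₂) ≈ 36
Reversing gives the worst-to-best order requested.

hydride (H⁻) < ethoxide (CH₃CH₂O⁻) < AcO⁻ < nitrate < bromide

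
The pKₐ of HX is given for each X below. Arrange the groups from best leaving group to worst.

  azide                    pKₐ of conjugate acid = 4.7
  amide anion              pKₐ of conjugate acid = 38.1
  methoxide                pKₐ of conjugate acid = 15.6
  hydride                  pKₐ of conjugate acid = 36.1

azide > methoxide > hydride > amide anion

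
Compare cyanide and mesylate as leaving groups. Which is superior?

mesylate

mesylate is the better leaving group.
pKₐ(CH₃SO₃H (MsOH)) ≈ -1.9 versus pKₐ(HCN) ≈ 9.2: mesylate is the much weaker base.
Resonance-delocalised alkanesulfonate.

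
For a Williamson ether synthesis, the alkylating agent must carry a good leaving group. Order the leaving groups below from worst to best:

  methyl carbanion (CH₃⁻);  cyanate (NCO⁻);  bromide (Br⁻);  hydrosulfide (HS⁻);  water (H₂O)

methyl carbanion (CH₃⁻) < hydrosulfide (HS⁻) < cyanate (NCO⁻) < water (H₂O) < bromide (Br⁻)

The more stable X⁻ (or X) is on its own — i.e. the weaker a base it is — the better a leaving group it makes.
bromide (Br⁻): pKₐ(HBr) ≈ -9
water (H₂O): pKₐ(H₃O⁺) ≈ -1.7
cyanate (NCO⁻): pKₐ(HOCN) ≈ 3.5
hydrosulfide (HS⁻): pKₐ(H₂S) ≈ 7
methyl carbanion (CH₃⁻): pKₐ(CH₄) ≈ 48
Reversing gives the worst-to-best order requested.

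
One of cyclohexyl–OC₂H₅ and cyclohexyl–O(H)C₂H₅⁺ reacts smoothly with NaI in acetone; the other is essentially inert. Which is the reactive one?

cyclohexyl–O(H)C₂H₅⁺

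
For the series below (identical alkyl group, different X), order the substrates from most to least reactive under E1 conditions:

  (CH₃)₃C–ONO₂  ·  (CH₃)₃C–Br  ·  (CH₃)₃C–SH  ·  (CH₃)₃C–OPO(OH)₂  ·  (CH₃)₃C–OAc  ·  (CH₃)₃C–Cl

Identical carbon frameworks mean the comparison reduces to leaving-group quality.
Leaving-group ability tracks the stability of the departed species; conjugate-acid pKₐ is the usual yardstick (lower pKₐ → better LG).
(CH₃)₃C–Br loses Br⁻: pKₐ(HBr) ≈ -9
(CH₃)₃C–Cl loses Cl⁻: pKₐ(HCl) ≈ -7
(CH₃)₃C–ONO₂ loses NO₃⁻: pKₐ(HNO₃) ≈ -1.3
(CH₃)₃C–OPO(OH)₂ loses H₂PO₄⁻: pKₐ(H₃PO₄) ≈ 2.1
(CH₃)₃C–OAc loses AcO⁻: pKₐ(CH₃COOH) ≈ 4.8
(CH₃)₃C–SH loses HS⁻: pKₐ(H₂S) ≈ 7

(CH₃)₃C–Br > (CH₃)₃C–Cl > (CH₃)₃C–ONO₂ > (CH₃)₃C–OPO(OH)₂ > (CH₃)₃C–OAc > (CH₃)₃C–SH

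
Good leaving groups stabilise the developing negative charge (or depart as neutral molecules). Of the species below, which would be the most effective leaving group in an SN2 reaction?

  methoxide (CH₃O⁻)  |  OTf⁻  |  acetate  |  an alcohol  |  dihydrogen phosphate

OTf⁻

OTf⁻: pKₐ(CF₃SO₃H (triflic acid)) ≈ -14
an alcohol: pKₐ(R'OH₂⁺) ≈ -2.4
dihydrogen phosphate: pKₐ(H₃PO₄) ≈ 2.1
acetate: pKₐ(CH₃COOH) ≈ 4.8
methoxide (CH₃O⁻): pKₐ(CH₃OH) ≈ 15.5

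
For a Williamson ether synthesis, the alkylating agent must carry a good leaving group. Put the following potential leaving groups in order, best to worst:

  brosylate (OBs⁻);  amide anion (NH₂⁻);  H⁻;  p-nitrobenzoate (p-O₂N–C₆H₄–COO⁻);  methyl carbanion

The more stable X⁻ (or X) is on its own — i.e. the weaker a base it is — the better a leaving group it makes.
brosylate (OBs⁻): pKₐ(p-BrC₆H₄SO₃H) ≈ -2.8
p-nitrobenzoate (p-O₂N–C₆H₄–COO⁻): pKₐ(p-nitrobenzoic acid) ≈ 3.4
H⁻: pKₐ(H₂) ≈ 36 — extremely strong base; leaves only in special hydride-transfer contexts
amide anion (NH₂⁻): pKₐ(NH₃) ≈ 38
methyl carbanion: pKₐ(CH₄) ≈ 48 — unstabilised carbanion; the worst conceivable leaving group

brosylate (OBs⁻) > p-nitrobenzoate (p-O₂N–C₆H₄–COO⁻) > H⁻ > amide anion (NH₂⁻) > methyl carbanion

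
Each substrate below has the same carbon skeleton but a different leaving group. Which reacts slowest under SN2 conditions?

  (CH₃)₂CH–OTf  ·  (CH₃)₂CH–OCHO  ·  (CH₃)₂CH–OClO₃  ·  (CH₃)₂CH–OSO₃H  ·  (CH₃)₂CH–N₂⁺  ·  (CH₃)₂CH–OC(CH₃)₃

The skeletons are identical, so relative rate is governed entirely by leaving-group ability.
Rank by basicity of the departing species: weakest base leaves most easily.
(CH₃)₂CH–N₂⁺ loses N₂: no meaningful conjugate acid; N₂ departs as an exceptionally stable neutral molecule
(CH₃)₂CH–OTf loses OTf⁻: pKₐ(CF₃SO₃H (triflic acid)) ≈ -14
(CH₃)₂CH–OClO₃ loses ClO₄⁻: pKₐ(HClO₄) ≈ -10
(CH₃)₂CH–OSO₃H loses HSO₄⁻: pKₐ(H₂SO₄) ≈ -3
(CH₃)₂CH–OCHO loses HCOO⁻: pKₐ(HCOOH) ≈ 3.8
(CH₃)₂CH–OC(CH₃)₃ loses (CH₃)₃CO⁻: pKₐ(t-BuOH) ≈ 18

(CH₃)₂CH–OC(CH₃)₃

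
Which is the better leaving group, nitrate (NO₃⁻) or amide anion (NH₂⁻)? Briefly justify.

nitrate (NO₃⁻) is the better leaving group.
pKₐ(HNO₃) ≈ -1.3 versus pKₐ(NH₃) ≈ 38: nitrate (NO₃⁻) is the much weaker base.
Resonance-delocalised over three oxygens.

nitrate (NO₃⁻)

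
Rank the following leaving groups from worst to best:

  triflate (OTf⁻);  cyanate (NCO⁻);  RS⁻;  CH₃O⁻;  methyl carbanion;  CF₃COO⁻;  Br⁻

methyl carbanion < CH₃O⁻ < RS⁻ < cyanate (NCO⁻) < CF₃COO⁻ < Br⁻ < triflate (OTf⁻)

triflate (OTf⁻): pKₐ(CF₃SO₃H (triflic acid)) ≈ -14 — charge spread over three oxygens and a CF₃ group; the premier leaving group in synthesis
Br⁻: pKₐ(HBr) ≈ -9 — weak base; good leaving group
CF₃COO⁻: pKₐ(CF₃COOH) ≈ 0.2
cyanate (NCO⁻): pKₐ(HOCN) ≈ 3.5
RS⁻: pKₐ(RSH (a thiol)) ≈ 10.5
CH₃O⁻: pKₐ(CH₃OH) ≈ 15.5 — strong base; alkoxides do not leave unassisted
methyl carbanion: pKₐ(CH₄) ≈ 48
The question asks for worst first, so the sequence is read in increasing leaving-group ability.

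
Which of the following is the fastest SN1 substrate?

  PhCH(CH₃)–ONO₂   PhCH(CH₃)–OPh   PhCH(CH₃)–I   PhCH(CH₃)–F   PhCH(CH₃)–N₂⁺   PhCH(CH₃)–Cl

PhCH(CH₃)–N₂⁺

Same R in every case — rank the leaving groups.
Rank by basicity of the departing species: weakest base leaves most easily.
PhCH(CH₃)–N₂⁺ loses N₂: no meaningful conjugate acid; N₂ departs as an exceptionally stable neutral molecule
PhCH(CH₃)–I loses I⁻: pKₐ(HI) ≈ -10
PhCH(CH₃)–Cl loses Cl⁻: pKₐ(HCl) ≈ -7
PhCH(CH₃)–ONO₂ loses NO₃⁻: pKₐ(HNO₃) ≈ -1.3
PhCH(CH₃)–F loses F⁻: pKₐ(HF) ≈ 3.2
PhCH(CH₃)–OPh loses PhO⁻: pKₐ(C₆H₅OH (phenol)) ≈ 10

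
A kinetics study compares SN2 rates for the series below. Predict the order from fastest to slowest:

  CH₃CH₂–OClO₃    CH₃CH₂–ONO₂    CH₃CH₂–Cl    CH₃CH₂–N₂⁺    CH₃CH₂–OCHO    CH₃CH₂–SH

CH₃CH₂–N₂⁺ > CH₃CH₂–OClO₃ > CH₃CH₂–Cl > CH₃CH₂–ONO₂ > CH₃CH₂–OCHO > CH₃CH₂–SH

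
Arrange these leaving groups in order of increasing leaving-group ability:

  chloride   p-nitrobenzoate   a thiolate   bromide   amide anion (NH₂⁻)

Rank by basicity of the departing species: weakest base leaves most easily.
bromide: pKₐ(HBr) ≈ -9
chloride: pKₐ(HCl) ≈ -7 — moderately weak base
p-nitrobenzoate: pKₐ(p-nitrobenzoic acid) ≈ 3.4
a thiolate: pKₐ(RSH (a thiol)) ≈ 10.5 — moderately basic; rarely leaves without activation
amide anion (NH₂⁻): pKₐ(NH₃) ≈ 38
The question asks for worst first, so the sequence is read in increasing leaving-group ability.

amide anion (NH₂⁻) < a thiolate < p-nitrobenzoate < chloride < bromide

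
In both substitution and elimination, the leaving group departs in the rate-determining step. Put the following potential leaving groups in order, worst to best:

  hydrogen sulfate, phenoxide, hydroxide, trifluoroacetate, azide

hydroxide < phenoxide < azide < trifluoroacetate < hydrogen sulfate

hydrogen sulfate: pKₐ(H₂SO₄) ≈ -3
trifluoroacetate: pKₐ(CF₃COOH) ≈ 0.2 — strongly electron-withdrawing CF₃ stabilises the carboxylate
azide: pKₐ(HN₃) ≈ 4.7 — linear, resonance-stabilised
phenoxide: pKₐ(C₆H₅OH (phenol)) ≈ 10 — resonance into the ring helps, but still a poor LG
hydroxide: pKₐ(H₂O) ≈ 15.7
Reversing gives the worst-to-best order requested.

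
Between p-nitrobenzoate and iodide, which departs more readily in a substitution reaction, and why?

iodide

iodide is the better leaving group.
pKₐ(HI) ≈ -10 versus pKₐ(p-nitrobenzoic acid) ≈ 3.4: iodide is the much weaker base.
Large, highly polarisable; very weak base.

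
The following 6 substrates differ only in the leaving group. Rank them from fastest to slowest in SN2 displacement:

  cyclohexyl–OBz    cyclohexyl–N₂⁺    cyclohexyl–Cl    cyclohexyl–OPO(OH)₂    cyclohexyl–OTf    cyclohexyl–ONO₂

cyclohexyl–N₂⁺ > cyclohexyl–OTf > cyclohexyl–Cl > cyclohexyl–ONO₂ > cyclohexyl–OPO(OH)₂ > cyclohexyl–OBz

Same R in every case — rank the leaving groups.
Rank by basicity of the departing species: weakest base leaves most easily.
cyclohexyl–N₂⁺ loses N₂: no meaningful conjugate acid; N₂ departs as an exceptionally stable neutral molecule
cyclohexyl–OTf loses OTf⁻: pKₐ(CF₃SO₃H (triflic acid)) ≈ -14
cyclohexyl–Cl loses Cl⁻: pKₐ(HCl) ≈ -7
cyclohexyl–ONO₂ loses NO₃⁻: pKₐ(HNO₃) ≈ -1.3
cyclohexyl–OPO(OH)₂ loses H₂PO₄⁻: pKₐ(H₃PO₄) ≈ 2.1
cyclohexyl–OBz loses PhCOO⁻: pKₐ(C₆H₅COOH) ≈ 4.2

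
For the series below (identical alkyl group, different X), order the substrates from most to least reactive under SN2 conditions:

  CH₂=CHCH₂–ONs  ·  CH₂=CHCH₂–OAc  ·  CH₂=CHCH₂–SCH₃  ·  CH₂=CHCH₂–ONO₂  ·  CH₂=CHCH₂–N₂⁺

The skeletons are identical, so relative rate is governed entirely by leaving-group ability.
Leaving-group ability tracks the stability of the departed species; conjugate-acid pKₐ is the usual yardstick (lower pKₐ → better LG).
CH₂=CHCH₂–N₂⁺ loses N₂: no meaningful conjugate acid; N₂ departs as an exceptionally stable neutral molecule
CH₂=CHCH₂–ONs loses ONs⁻: pKₐ(p-O₂NC₆H₄SO₃H) ≈ -3.5
CH₂=CHCH₂–ONO₂ loses NO₃⁻: pKₐ(HNO₃) ≈ -1.3
CH₂=CHCH₂–OAc loses AcO⁻: pKₐ(CH₃COOH) ≈ 4.8
CH₂=CHCH₂–SCH₃ loses RS⁻: pKₐ(RSH (a thiol)) ≈ 10.5

CH₂=CHCH₂–N₂⁺ > CH₂=CHCH₂–ONs > CH₂=CHCH₂–ONO₂ > CH₂=CHCH₂–OAc > CH₂=CHCH₂–SCH₃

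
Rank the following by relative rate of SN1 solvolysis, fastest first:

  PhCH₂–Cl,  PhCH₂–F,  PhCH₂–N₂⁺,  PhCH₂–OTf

PhCH₂–N₂⁺ > PhCH₂–OTf > PhCH₂–Cl > PhCH₂–F

Identical carbon frameworks mean the comparison reduces to leaving-group quality.
A good leaving group is a weak base: the lower the pKₐ of its conjugate acid, the more readily it departs.
PhCH₂–N₂⁺ loses N₂: no meaningful conjugate acid; N₂ departs as an exceptionally stable neutral molecule
PhCH₂–OTf loses OTf⁻: pKₐ(CF₃SO₃H (triflic acid)) ≈ -14
PhCH₂–Cl loses Cl⁻: pKₐ(HCl) ≈ -7
PhCH₂–F loses F⁻: pKₐ(HF) ≈ 3.2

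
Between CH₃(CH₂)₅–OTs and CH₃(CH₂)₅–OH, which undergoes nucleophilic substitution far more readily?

From CH₃(CH₂)₅–OH the departing group would be OH⁻ (pKₐ(H₂O) ≈ 15.7). Strong base; essentially never leaves without prior activation.
From CH₃(CH₂)₅–OTs the leaving group is OTs⁻ (pKₐ(p-CH₃C₆H₄SO₃H (TsOH)) ≈ -2.8). Resonance-delocalised arenesulfonate.
(In practice CH₃(CH₂)₅–OTs is made from CH₃(CH₂)₅–OH by treatment with TsCl / pyridine, converting the hydroxyl into a tosylate.)

CH₃(CH₂)₅–OTs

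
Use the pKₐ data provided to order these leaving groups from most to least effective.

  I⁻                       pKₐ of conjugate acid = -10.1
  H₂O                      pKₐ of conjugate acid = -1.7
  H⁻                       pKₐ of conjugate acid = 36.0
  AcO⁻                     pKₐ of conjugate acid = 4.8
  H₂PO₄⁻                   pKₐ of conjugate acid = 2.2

Lower conjugate-acid pKₐ ⇒ weaker base ⇒ better leaving group.
Sorting by the given values: I⁻ (-10.1), H₂O (-1.7), H₂PO₄⁻ (2.2), AcO⁻ (4.8), H⁻ (36.0).

I⁻ > H₂O > H₂PO₄⁻ > AcO⁻ > H⁻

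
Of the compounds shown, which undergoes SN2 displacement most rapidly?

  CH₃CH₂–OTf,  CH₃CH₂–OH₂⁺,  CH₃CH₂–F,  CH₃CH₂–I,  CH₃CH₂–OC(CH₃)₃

CH₃CH₂–OTf

With the same alkyl group throughout, only the leaving group differentiates the rates.
The more stable X⁻ (or X) is on its own — i.e. the weaker a base it is — the better a leaving group it makes.
CH₃CH₂–OTf loses OTf⁻: pKₐ(CF₃SO₃H (triflic acid)) ≈ -14
CH₃CH₂–I loses I⁻: pKₐ(HI) ≈ -10
CH₃CH₂–OH₂⁺ loses H₂O: pKₐ(H₃O⁺) ≈ -1.7
CH₃CH₂–F loses F⁻: pKₐ(HF) ≈ 3.2
CH₃CH₂–OC(CH₃)₃ loses (CH₃)₃CO⁻: pKₐ(t-BuOH) ≈ 18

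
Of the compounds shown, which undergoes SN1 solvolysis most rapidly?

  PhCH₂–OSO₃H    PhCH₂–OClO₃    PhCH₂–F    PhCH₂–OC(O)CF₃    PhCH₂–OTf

Same R in every case — rank the leaving groups.
Leaving-group ability tracks the stability of the departed species; conjugate-acid pKₐ is the usual yardstick (lower pKₐ → better LG).
PhCH₂–OTf loses OTf⁻: pKₐ(CF₃SO₃H (triflic acid)) ≈ -14
PhCH₂–OClO₃ loses ClO₄⁻: pKₐ(HClO₄) ≈ -10
PhCH₂–OSO₃H loses HSO₄⁻: pKₐ(H₂SO₄) ≈ -3
PhCH₂–OC(O)CF₃ loses CF₃COO⁻: pKₐ(CF₃COOH) ≈ 0.2
PhCH₂–F loses F⁻: pKₐ(HF) ≈ 3.2

PhCH₂–OTf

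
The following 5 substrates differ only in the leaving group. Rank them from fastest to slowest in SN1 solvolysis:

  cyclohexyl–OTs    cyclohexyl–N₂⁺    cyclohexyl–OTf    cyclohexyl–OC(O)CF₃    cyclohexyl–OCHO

cyclohexyl–N₂⁺ > cyclohexyl–OTf > cyclohexyl–OTs > cyclohexyl–OC(O)CF₃ > cyclohexyl–OCHO

Identical carbon frameworks mean the comparison reduces to leaving-group quality.
A good leaving group is a weak base: the lower the pKₐ of its conjugate acid, the more readily it departs.
cyclohexyl–N₂⁺ loses N₂: no meaningful conjugate acid; N₂ departs as an exceptionally stable neutral molecule
cyclohexyl–OTf loses OTf⁻: pKₐ(CF₃SO₃H (triflic acid)) ≈ -14
cyclohexyl–OTs loses OTs⁻: pKₐ(p-CH₃C₆H₄SO₃H (TsOH)) ≈ -2.8
cyclohexyl–OC(O)CF₃ loses CF₃COO⁻: pKₐ(CF₃COOH) ≈ 0.2
cyclohexyl–OCHO loses HCOO⁻: pKₐ(HCOOH) ≈ 3.8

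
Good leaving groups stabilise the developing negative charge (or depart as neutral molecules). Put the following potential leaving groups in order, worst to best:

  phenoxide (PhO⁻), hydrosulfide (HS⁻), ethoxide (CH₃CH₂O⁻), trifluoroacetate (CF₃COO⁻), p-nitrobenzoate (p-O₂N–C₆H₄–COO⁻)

ethoxide (CH₃CH₂O⁻) < phenoxide (PhO⁻) < hydrosulfide (HS⁻) < p-nitrobenzoate (p-O₂N–C₆H₄–COO⁻) < trifluoroacetate (CF₃COO⁻)

trifluoroacetate (CF₃COO⁻): pKₐ(CF₃COOH) ≈ 0.2
p-nitrobenzoate (p-O₂N–C₆H₄–COO⁻): pKₐ(p-nitrobenzoic acid) ≈ 3.4
hydrosulfide (HS⁻): pKₐ(H₂S) ≈ 7 — larger and more polarisable than the oxygen analogue
phenoxide (PhO⁻): pKₐ(C₆H₅OH (phenol)) ≈ 10 — resonance into the ring helps, but still a poor LG
ethoxide (CH₃CH₂O⁻): pKₐ(CH₃CH₂OH) ≈ 16 — strong base; alkoxides do not leave unassisted
Reversing gives the worst-to-best order requested.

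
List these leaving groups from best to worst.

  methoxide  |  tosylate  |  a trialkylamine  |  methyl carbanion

The more stable X⁻ (or X) is on its own — i.e. the weaker a base it is — the better a leaving group it makes.
tosylate: pKₐ(p-CH₃C₆H₄SO₃H (TsOH)) ≈ -2.8
a trialkylamine: pKₐ(R'₃NH⁺) ≈ 10.7
methoxide: pKₐ(CH₃OH) ≈ 15.5
methyl carbanion: pKₐ(CH₄) ≈ 48 — unstabilised carbanion; the worst conceivable leaving group

tosylate > a trialkylamine > methoxide > methyl carbanion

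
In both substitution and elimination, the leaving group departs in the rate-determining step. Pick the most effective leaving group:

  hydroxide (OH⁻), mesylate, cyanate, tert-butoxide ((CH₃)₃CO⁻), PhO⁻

mesylate

Leaving-group ability tracks the stability of the departed species; conjugate-acid pKₐ is the usual yardstick (lower pKₐ → better LG).
mesylate: pKₐ(CH₃SO₃H (MsOH)) ≈ -1.9
cyanate: pKₐ(HOCN) ≈ 3.5
PhO⁻: pKₐ(C₆H₅OH (phenol)) ≈ 10
hydroxide (OH⁻): pKₐ(H₂O) ≈ 15.7
tert-butoxide ((CH₃)₃CO⁻): pKₐ(t-BuOH) ≈ 18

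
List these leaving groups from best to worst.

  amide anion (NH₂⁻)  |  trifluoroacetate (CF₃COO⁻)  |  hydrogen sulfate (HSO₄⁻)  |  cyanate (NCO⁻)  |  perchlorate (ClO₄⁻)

perchlorate (ClO₄⁻): pKₐ(HClO₄) ≈ -10 — extremely weak base; rarely used for safety reasons
hydrogen sulfate (HSO₄⁻): pKₐ(H₂SO₄) ≈ -3 — conjugate base of a strong mineral acid
trifluoroacetate (CF₃COO⁻): pKₐ(CF₃COOH) ≈ 0.2 — strongly electron-withdrawing CF₃ stabilises the carboxylate
cyanate (NCO⁻): pKₐ(HOCN) ≈ 3.5 — resonance between N and O
amide anion (NH₂⁻): pKₐ(NH₃) ≈ 38 — extremely strong base; never a leaving group

perchlorate (ClO₄⁻) > hydrogen sulfate (HSO₄⁻) > trifluoroacetate (CF₃COO⁻) > cyanate (NCO⁻) > amide anion (NH₂⁻)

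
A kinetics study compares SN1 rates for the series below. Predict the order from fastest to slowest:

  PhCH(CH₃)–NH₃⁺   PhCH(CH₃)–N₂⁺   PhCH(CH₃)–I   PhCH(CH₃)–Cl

PhCH(CH₃)–N₂⁺ > PhCH(CH₃)–I > PhCH(CH₃)–Cl > PhCH(CH₃)–NH₃⁺

Same R in every case — rank the leaving groups.
Leaving-group ability tracks the stability of the departed species; conjugate-acid pKₐ is the usual yardstick (lower pKₐ → better LG).
PhCH(CH₃)–N₂⁺ loses N₂: no meaningful conjugate acid; N₂ departs as an exceptionally stable neutral molecule
PhCH(CH₃)–I loses I⁻: pKₐ(HI) ≈ -10
PhCH(CH₃)–Cl loses Cl⁻: pKₐ(HCl) ≈ -7
PhCH(CH₃)–NH₃⁺ loses NH₃: pKₐ(NH₄⁺) ≈ 9.2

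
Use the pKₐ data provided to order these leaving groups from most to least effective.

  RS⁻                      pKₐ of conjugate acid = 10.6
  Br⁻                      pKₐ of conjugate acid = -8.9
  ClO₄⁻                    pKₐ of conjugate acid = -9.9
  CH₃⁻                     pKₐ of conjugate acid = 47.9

ClO₄⁻ > Br⁻ > RS⁻ > CH₃⁻

Lower conjugate-acid pKₐ ⇒ weaker base ⇒ better leaving group.
Sorting by the given values: ClO₄⁻ (-9.9), Br⁻ (-8.9), RS⁻ (10.6), CH₃⁻ (47.9).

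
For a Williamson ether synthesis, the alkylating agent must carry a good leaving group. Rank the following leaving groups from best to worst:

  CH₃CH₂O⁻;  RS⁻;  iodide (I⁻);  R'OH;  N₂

N₂ > iodide (I⁻) > R'OH > RS⁻ > CH₃CH₂O⁻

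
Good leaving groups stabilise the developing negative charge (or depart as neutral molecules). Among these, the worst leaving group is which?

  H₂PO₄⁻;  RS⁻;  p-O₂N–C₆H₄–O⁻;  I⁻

Rank by basicity of the departing species: weakest base leaves most easily.
I⁻: pKₐ(HI) ≈ -10
H₂PO₄⁻: pKₐ(H₃PO₄) ≈ 2.1
p-O₂N–C₆H₄–O⁻: pKₐ(p-nitrophenol) ≈ 7.2
RS⁻: pKₐ(RSH (a thiol)) ≈ 10.5

RS⁻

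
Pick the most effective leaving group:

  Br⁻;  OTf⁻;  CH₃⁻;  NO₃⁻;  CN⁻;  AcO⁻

OTf⁻

OTf⁻: pKₐ(CF₃SO₃H (triflic acid)) ≈ -14
Br⁻: pKₐ(HBr) ≈ -9
NO₃⁻: pKₐ(HNO₃) ≈ -1.3
AcO⁻: pKₐ(CH₃COOH) ≈ 4.8
CN⁻: pKₐ(HCN) ≈ 9.2
CH₃⁻: pKₐ(CH₄) ≈ 48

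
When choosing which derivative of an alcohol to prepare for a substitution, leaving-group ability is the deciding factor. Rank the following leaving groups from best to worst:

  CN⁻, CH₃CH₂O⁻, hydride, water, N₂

The more stable X⁻ (or X) is on its own — i.e. the weaker a base it is — the better a leaving group it makes.
N₂: no meaningful conjugate acid; N₂ departs as an exceptionally stable neutral molecule
water: pKₐ(H₃O⁺) ≈ -1.7
CN⁻: pKₐ(HCN) ≈ 9.2 — sp carbon stabilises the charge somewhat, but still a poor LG
CH₃CH₂O⁻: pKₐ(CH₃CH₂OH) ≈ 16 — strong base; alkoxides do not leave unassisted
hydride: pKₐ(H₂) ≈ 36

N₂ > water > CN⁻ > CH₃CH₂O⁻ > hydride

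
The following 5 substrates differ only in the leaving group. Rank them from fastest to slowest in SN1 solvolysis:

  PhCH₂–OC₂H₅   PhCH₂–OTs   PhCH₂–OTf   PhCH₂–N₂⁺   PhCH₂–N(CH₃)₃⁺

PhCH₂–N₂⁺ > PhCH₂–OTf > PhCH₂–OTs > PhCH₂–N(CH₃)₃⁺ > PhCH₂–OC₂H₅

The skeletons are identical, so relative rate is governed entirely by leaving-group ability.
Leaving-group ability tracks the stability of the departed species; conjugate-acid pKₐ is the usual yardstick (lower pKₐ → better LG).
PhCH₂–N₂⁺ loses N₂: no meaningful conjugate acid; N₂ departs as an exceptionally stable neutral molecule
PhCH₂–OTf loses OTf⁻: pKₐ(CF₃SO₃H (triflic acid)) ≈ -14
PhCH₂–OTs loses OTs⁻: pKₐ(p-CH₃C₆H₄SO₃H (TsOH)) ≈ -2.8
PhCH₂–N(CH₃)₃⁺ loses NR'₃: pKₐ(R'₃NH⁺) ≈ 10.7
PhCH₂–OC₂H₅ loses CH₃CH₂O⁻: pKₐ(CH₃CH₂OH) ≈ 16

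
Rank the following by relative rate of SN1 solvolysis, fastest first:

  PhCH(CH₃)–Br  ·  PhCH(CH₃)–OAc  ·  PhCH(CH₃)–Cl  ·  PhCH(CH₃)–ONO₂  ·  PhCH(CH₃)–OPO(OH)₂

The skeletons are identical, so relative rate is governed entirely by leaving-group ability.
The more stable X⁻ (or X) is on its own — i.e. the weaker a base it is — the better a leaving group it makes.
PhCH(CH₃)–Br loses Br⁻: pKₐ(HBr) ≈ -9
PhCH(CH₃)–Cl loses Cl⁻: pKₐ(HCl) ≈ -7
PhCH(CH₃)–ONO₂ loses NO₃⁻: pKₐ(HNO₃) ≈ -1.3
PhCH(CH₃)–OPO(OH)₂ loses H₂PO₄⁻: pKₐ(H₃PO₄) ≈ 2.1
PhCH(CH₃)–OAc loses AcO⁻: pKₐ(CH₃COOH) ≈ 4.8

PhCH(CH₃)–Br > PhCH(CH₃)–Cl > PhCH(CH₃)–ONO₂ > PhCH(CH₃)–OPO(OH)₂ > PhCH(CH₃)–OAc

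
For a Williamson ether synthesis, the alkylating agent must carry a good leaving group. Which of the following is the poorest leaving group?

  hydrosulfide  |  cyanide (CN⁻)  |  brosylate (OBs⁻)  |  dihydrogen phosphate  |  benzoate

cyanide (CN⁻)

Rank by basicity of the departing species: weakest base leaves most easily.
brosylate (OBs⁻): pKₐ(p-BrC₆H₄SO₃H) ≈ -2.8
dihydrogen phosphate: pKₐ(H₃PO₄) ≈ 2.1
benzoate: pKₐ(C₆H₅COOH) ≈ 4.2
hydrosulfide: pKₐ(H₂S) ≈ 7
cyanide (CN⁻): pKₐ(HCN) ≈ 9.2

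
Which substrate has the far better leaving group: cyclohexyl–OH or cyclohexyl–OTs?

cyclohexyl–OTs

From cyclohexyl–OH the departing group would be OH⁻ (pKₐ(H₂O) ≈ 15.7). Strong base; essentially never leaves without prior activation.
From cyclohexyl–OTs the leaving group is OTs⁻ (pKₐ(p-CH₃C₆H₄SO₃H (TsOH)) ≈ -2.8). Resonance-delocalised arenesulfonate.
(In practice cyclohexyl–OTs is made from cyclohexyl–OH by treatment with TsCl / pyridine, converting the hydroxyl into a tosylate.)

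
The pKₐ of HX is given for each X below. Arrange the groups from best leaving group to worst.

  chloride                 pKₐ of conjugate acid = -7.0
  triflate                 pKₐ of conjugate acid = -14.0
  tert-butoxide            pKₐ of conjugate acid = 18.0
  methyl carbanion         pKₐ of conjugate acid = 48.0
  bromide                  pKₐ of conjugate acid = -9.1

triflate > bromide > chloride > tert-butoxide > methyl carbanion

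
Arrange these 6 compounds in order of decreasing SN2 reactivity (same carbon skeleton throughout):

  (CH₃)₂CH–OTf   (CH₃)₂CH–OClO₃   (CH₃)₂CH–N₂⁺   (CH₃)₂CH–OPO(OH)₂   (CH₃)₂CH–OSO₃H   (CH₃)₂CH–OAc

With the same alkyl group throughout, only the leaving group differentiates the rates.
The more stable X⁻ (or X) is on its own — i.e. the weaker a base it is — the better a leaving group it makes.
(CH₃)₂CH–N₂⁺ loses N₂: no meaningful conjugate acid; N₂ departs as an exceptionally stable neutral molecule
(CH₃)₂CH–OTf loses OTf⁻: pKₐ(CF₃SO₃H (triflic acid)) ≈ -14
(CH₃)₂CH–OClO₃ loses ClO₄⁻: pKₐ(HClO₄) ≈ -10
(CH₃)₂CH–OSO₃H loses HSO₄⁻: pKₐ(H₂SO₄) ≈ -3
(CH₃)₂CH–OPO(OH)₂ loses H₂PO₄⁻: pKₐ(H₃PO₄) ≈ 2.1
(CH₃)₂CH–OAc loses AcO⁻: pKₐ(CH₃COOH) ≈ 4.8

(CH₃)₂CH–N₂⁺ > (CH₃)₂CH–OTf > (CH₃)₂CH–OClO₃ > (CH₃)₂CH–OSO₃H > (CH₃)₂CH–OPO(OH)₂ > (CH₃)₂CH–OAc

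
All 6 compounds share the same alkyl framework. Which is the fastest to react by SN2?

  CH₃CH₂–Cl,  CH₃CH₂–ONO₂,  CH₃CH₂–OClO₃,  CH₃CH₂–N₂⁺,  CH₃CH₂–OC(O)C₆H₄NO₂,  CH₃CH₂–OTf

Identical carbon frameworks mean the comparison reduces to leaving-group quality.
Rank by basicity of the departing species: weakest base leaves most easily.
CH₃CH₂–N₂⁺ loses N₂: no meaningful conjugate acid; N₂ departs as an exceptionally stable neutral molecule
CH₃CH₂–OTf loses OTf⁻: pKₐ(CF₃SO₃H (triflic acid)) ≈ -14
CH₃CH₂–OClO₃ loses ClO₄⁻: pKₐ(HClO₄) ≈ -10
CH₃CH₂–Cl loses Cl⁻: pKₐ(HCl) ≈ -7
CH₃CH₂–ONO₂ loses NO₃⁻: pKₐ(HNO₃) ≈ -1.3
CH₃CH₂–OC(O)C₆H₄NO₂ loses p-O₂N–C₆H₄–COO⁻: pKₐ(p-nitrobenzoic acid) ≈ 3.4

CH₃CH₂–N₂⁺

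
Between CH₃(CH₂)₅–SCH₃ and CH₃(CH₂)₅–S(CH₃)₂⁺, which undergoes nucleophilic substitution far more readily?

From CH₃(CH₂)₅–SCH₃ the departing group would be RS⁻ (pKₐ(RSH (a thiol)) ≈ 10.5). Moderately basic; rarely leaves without activation.
From CH₃(CH₂)₅–S(CH₃)₂⁺ the leaving group is SR'₂ (pKₐ(R'₂SH⁺) ≈ -7). Neutral; leaves from a sulfonium salt (R–SR'₂⁺).
(In practice CH₃(CH₂)₅–S(CH₃)₂⁺ is made from CH₃(CH₂)₅–SCH₃ by S-methylation with CH₃I, allowing neutral dimethyl sulfide, rather than methanethiolate, to depart.)

CH₃(CH₂)₅–S(CH₃)₂⁺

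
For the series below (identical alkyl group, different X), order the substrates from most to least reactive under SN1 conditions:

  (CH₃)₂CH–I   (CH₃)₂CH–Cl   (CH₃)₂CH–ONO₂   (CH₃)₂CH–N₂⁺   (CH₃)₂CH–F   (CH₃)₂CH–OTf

(CH₃)₂CH–N₂⁺ > (CH₃)₂CH–OTf > (CH₃)₂CH–I > (CH₃)₂CH–Cl > (CH₃)₂CH–ONO₂ > (CH₃)₂CH–F

Same R in every case — rank the leaving groups.
The more stable X⁻ (or X) is on its own — i.e. the weaker a base it is — the better a leaving group it makes.
(CH₃)₂CH–N₂⁺ loses N₂: no meaningful conjugate acid; N₂ departs as an exceptionally stable neutral molecule
(CH₃)₂CH–OTf loses OTf⁻: pKₐ(CF₃SO₃H (triflic acid)) ≈ -14
(CH₃)₂CH–I loses I⁻: pKₐ(HI) ≈ -10
(CH₃)₂CH–Cl loses Cl⁻: pKₐ(HCl) ≈ -7
(CH₃)₂CH–ONO₂ loses NO₃⁻: pKₐ(HNO₃) ≈ -1.3
(CH₃)₂CH–F loses F⁻: pKₐ(HF) ≈ 3.2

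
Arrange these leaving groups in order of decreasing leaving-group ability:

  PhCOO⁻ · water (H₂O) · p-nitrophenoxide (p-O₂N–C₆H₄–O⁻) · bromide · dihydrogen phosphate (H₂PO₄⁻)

bromide > water (H₂O) > dihydrogen phosphate (H₂PO₄⁻) > PhCOO⁻ > p-nitrophenoxide (p-O₂N–C₆H₄–O⁻)

Leaving-group ability tracks the stability of the departed species; conjugate-acid pKₐ is the usual yardstick (lower pKₐ → better LG).
bromide: pKₐ(HBr) ≈ -9 — weak base; good leaving group
water (H₂O): pKₐ(H₃O⁺) ≈ -1.7
dihydrogen phosphate (H₂PO₄⁻): pKₐ(H₃PO₄) ≈ 2.1 — moderate base; biological leaving group after further activation
PhCOO⁻: pKₐ(C₆H₅COOH) ≈ 4.2 — aryl carboxylate
p-nitrophenoxide (p-O₂N–C₆H₄–O⁻): pKₐ(p-nitrophenol) ≈ 7.2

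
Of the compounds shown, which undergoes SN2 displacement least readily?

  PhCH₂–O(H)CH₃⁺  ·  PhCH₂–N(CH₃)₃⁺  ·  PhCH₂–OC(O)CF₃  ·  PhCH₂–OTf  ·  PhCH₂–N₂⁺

With the same alkyl group throughout, only the leaving group differentiates the rates.
Leaving-group ability tracks the stability of the departed species; conjugate-acid pKₐ is the usual yardstick (lower pKₐ → better LG).
PhCH₂–N₂⁺ loses N₂: no meaningful conjugate acid; N₂ departs as an exceptionally stable neutral molecule
PhCH₂–OTf loses OTf⁻: pKₐ(CF₃SO₃H (triflic acid)) ≈ -14
PhCH₂–O(H)CH₃⁺ loses R'OH: pKₐ(R'OH₂⁺) ≈ -2.4
PhCH₂–OC(O)CF₃ loses CF₃COO⁻: pKₐ(CF₃COOH) ≈ 0.2
PhCH₂–N(CH₃)₃⁺ loses NR'₃: pKₐ(R'₃NH⁺) ≈ 10.7

PhCH₂–N(CH₃)₃⁺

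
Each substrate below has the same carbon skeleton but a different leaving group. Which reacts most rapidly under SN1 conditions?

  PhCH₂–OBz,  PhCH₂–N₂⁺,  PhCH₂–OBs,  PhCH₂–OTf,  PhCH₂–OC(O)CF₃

PhCH₂–N₂⁺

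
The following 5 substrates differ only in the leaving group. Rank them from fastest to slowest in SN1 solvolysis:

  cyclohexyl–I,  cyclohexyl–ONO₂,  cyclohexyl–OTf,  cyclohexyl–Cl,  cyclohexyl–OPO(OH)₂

cyclohexyl–OTf > cyclohexyl–I > cyclohexyl–Cl > cyclohexyl–ONO₂ > cyclohexyl–OPO(OH)₂

With the same alkyl group throughout, only the leaving group differentiates the rates.
Rank by basicity of the departing species: weakest base leaves most easily.
cyclohexyl–OTf loses OTf⁻: pKₐ(CF₃SO₃H (triflic acid)) ≈ -14
cyclohexyl–I loses I⁻: pKₐ(HI) ≈ -10
cyclohexyl–Cl loses Cl⁻: pKₐ(HCl) ≈ -7
cyclohexyl–ONO₂ loses NO₃⁻: pKₐ(HNO₃) ≈ -1.3
cyclohexyl–OPO(OH)₂ loses H₂PO₄⁻: pKₐ(H₃PO₄) ≈ 2.1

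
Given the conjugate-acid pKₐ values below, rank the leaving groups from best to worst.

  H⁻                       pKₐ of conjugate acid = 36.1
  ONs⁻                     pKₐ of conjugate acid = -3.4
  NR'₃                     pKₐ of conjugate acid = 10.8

ONs⁻ > NR'₃ > H⁻

Lower conjugate-acid pKₐ ⇒ weaker base ⇒ better leaving group.
Sorting by the given values: ONs⁻ (-3.4), NR'₃ (10.8), H⁻ (36.1).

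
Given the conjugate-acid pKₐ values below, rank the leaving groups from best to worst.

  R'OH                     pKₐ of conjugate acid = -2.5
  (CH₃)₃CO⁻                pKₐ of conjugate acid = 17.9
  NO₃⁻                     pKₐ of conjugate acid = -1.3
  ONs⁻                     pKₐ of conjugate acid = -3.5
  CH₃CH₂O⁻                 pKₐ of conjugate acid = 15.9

ONs⁻ > R'OH > NO₃⁻ > CH₃CH₂O⁻ > (CH₃)₃CO⁻

Lower conjugate-acid pKₐ ⇒ weaker base ⇒ better leaving group.
Sorting by the given values: ONs⁻ (-3.5), R'OH (-2.5), NO₃⁻ (-1.3), CH₃CH₂O⁻ (15.9), (CH₃)₃CO⁻ (17.9).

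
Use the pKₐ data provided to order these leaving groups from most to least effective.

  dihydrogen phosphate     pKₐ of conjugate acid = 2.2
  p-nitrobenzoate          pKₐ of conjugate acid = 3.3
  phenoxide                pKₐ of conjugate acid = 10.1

Lower conjugate-acid pKₐ ⇒ weaker base ⇒ better leaving group.
Sorting by the given values: dihydrogen phosphate (2.2), p-nitrobenzoate (3.3), phenoxide (10.1).

dihydrogen phosphate > p-nitrobenzoate > phenoxide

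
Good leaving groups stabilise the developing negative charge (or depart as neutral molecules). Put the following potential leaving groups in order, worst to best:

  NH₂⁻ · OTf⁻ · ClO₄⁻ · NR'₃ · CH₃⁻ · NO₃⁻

Leaving-group ability tracks the stability of the departed species; conjugate-acid pKₐ is the usual yardstick (lower pKₐ → better LG).
OTf⁻: pKₐ(CF₃SO₃H (triflic acid)) ≈ -14
ClO₄⁻: pKₐ(HClO₄) ≈ -10 — extremely weak base; rarely used for safety reasons
NO₃⁻: pKₐ(HNO₃) ≈ -1.3 — resonance-delocalised over three oxygens
NR'₃: pKₐ(R'₃NH⁺) ≈ 10.7 — neutral but still a fairly strong base; Hofmann-elimination LG
NH₂⁻: pKₐ(NH₃) ≈ 38 — extremely strong base; never a leaving group
CH₃⁻: pKₐ(CH₄) ≈ 48 — unstabilised carbanion; the worst conceivable leaving group
Listed from poorest to best leaving group as asked.

CH₃⁻ < NH₂⁻ < NR'₃ < NO₃⁻ < ClO₄⁻ < OTf⁻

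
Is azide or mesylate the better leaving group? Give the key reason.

mesylate is the better leaving group.
pKₐ(CH₃SO₃H (MsOH)) ≈ -1.9 versus pKₐ(HN₃) ≈ 4.7: mesylate is the much weaker base.
Resonance-delocalised alkanesulfonate.

mesylate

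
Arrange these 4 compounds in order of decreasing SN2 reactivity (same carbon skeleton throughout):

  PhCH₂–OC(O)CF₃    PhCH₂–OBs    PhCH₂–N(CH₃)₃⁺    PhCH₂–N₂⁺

The skeletons are identical, so relative rate is governed entirely by leaving-group ability.
Rank by basicity of the departing species: weakest base leaves most easily.
PhCH₂–N₂⁺ loses N₂: no meaningful conjugate acid; N₂ departs as an exceptionally stable neutral molecule
PhCH₂–OBs loses OBs⁻: pKₐ(p-BrC₆H₄SO₃H) ≈ -2.8
PhCH₂–OC(O)CF₃ loses CF₃COO⁻: pKₐ(CF₃COOH) ≈ 0.2
PhCH₂–N(CH₃)₃⁺ loses NR'₃: pKₐ(R'₃NH⁺) ≈ 10.7

PhCH₂–N₂⁺ > PhCH₂–OBs > PhCH₂–OC(O)CF₃ > PhCH₂–N(CH₃)₃⁺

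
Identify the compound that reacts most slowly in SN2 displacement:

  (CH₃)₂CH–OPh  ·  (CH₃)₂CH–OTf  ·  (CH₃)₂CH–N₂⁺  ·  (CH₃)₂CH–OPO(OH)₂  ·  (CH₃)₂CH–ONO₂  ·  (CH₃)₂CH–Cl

(CH₃)₂CH–OPh

Identical carbon frameworks mean the comparison reduces to leaving-group quality.
A good leaving group is a weak base: the lower the pKₐ of its conjugate acid, the more readily it departs.
(CH₃)₂CH–N₂⁺ loses N₂: no meaningful conjugate acid; N₂ departs as an exceptionally stable neutral molecule
(CH₃)₂CH–OTf loses OTf⁻: pKₐ(CF₃SO₃H (triflic acid)) ≈ -14
(CH₃)₂CH–Cl loses Cl⁻: pKₐ(HCl) ≈ -7
(CH₃)₂CH–ONO₂ loses NO₃⁻: pKₐ(HNO₃) ≈ -1.3
(CH₃)₂CH–OPO(OH)₂ loses H₂PO₄⁻: pKₐ(H₃PO₄) ≈ 2.1
(CH₃)₂CH–OPh loses PhO⁻: pKₐ(C₆H₅OH (phenol)) ≈ 10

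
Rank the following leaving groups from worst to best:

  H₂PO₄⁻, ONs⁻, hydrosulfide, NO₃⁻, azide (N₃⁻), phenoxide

ONs⁻: pKₐ(p-O₂NC₆H₄SO₃H) ≈ -3.5 — p-nitro group further stabilises the sulfonate
NO₃⁻: pKₐ(HNO₃) ≈ -1.3
H₂PO₄⁻: pKₐ(H₃PO₄) ≈ 2.1
azide (N₃⁻): pKₐ(HN₃) ≈ 4.7 — linear, resonance-stabilised
hydrosulfide: pKₐ(H₂S) ≈ 7 — larger and more polarisable than the oxygen analogue
phenoxide: pKₐ(C₆H₅OH (phenol)) ≈ 10 — resonance into the ring helps, but still a poor LG
The question asks for worst first, so the sequence is read in increasing leaving-group ability.

phenoxide < hydrosulfide < azide (N₃⁻) < H₂PO₄⁻ < NO₃⁻ < ONs⁻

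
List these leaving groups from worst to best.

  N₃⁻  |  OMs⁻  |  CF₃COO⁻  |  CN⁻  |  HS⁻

Leaving-group ability tracks the stability of the departed species; conjugate-acid pKₐ is the usual yardstick (lower pKₐ → better LG).
OMs⁻: pKₐ(CH₃SO₃H (MsOH)) ≈ -1.9 — resonance-delocalised alkanesulfonate
CF₃COO⁻: pKₐ(CF₃COOH) ≈ 0.2 — strongly electron-withdrawing CF₃ stabilises the carboxylate
N₃⁻: pKₐ(HN₃) ≈ 4.7
HS⁻: pKₐ(H₂S) ≈ 7 — larger and more polarisable than the oxygen analogue
CN⁻: pKₐ(HCN) ≈ 9.2 — sp carbon stabilises the charge somewhat, but still a poor LG
Listed from poorest to best leaving group as asked.

CN⁻ < HS⁻ < N₃⁻ < CF₃COO⁻ < OMs⁻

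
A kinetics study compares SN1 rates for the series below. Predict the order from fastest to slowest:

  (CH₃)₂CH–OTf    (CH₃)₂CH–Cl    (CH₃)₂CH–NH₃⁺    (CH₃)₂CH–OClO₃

The skeletons are identical, so relative rate is governed entirely by leaving-group ability.
The more stable X⁻ (or X) is on its own — i.e. the weaker a base it is — the better a leaving group it makes.
(CH₃)₂CH–OTf loses OTf⁻: pKₐ(CF₃SO₃H (triflic acid)) ≈ -14
(CH₃)₂CH–OClO₃ loses ClO₄⁻: pKₐ(HClO₄) ≈ -10
(CH₃)₂CH–Cl loses Cl⁻: pKₐ(HCl) ≈ -7
(CH₃)₂CH–NH₃⁺ loses NH₃: pKₐ(NH₄⁺) ≈ 9.2

(CH₃)₂CH–OTf > (CH₃)₂CH–OClO₃ > (CH₃)₂CH–Cl > (CH₃)₂CH–NH₃⁺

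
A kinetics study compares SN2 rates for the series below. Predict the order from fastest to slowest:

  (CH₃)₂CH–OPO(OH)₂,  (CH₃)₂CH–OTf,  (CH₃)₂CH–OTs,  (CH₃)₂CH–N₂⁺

(CH₃)₂CH–N₂⁺ > (CH₃)₂CH–OTf > (CH₃)₂CH–OTs > (CH₃)₂CH–OPO(OH)₂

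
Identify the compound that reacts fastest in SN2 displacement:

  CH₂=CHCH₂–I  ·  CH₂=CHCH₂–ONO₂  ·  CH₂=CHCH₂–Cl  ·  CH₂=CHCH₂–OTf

CH₂=CHCH₂–OTf

Identical carbon frameworks mean the comparison reduces to leaving-group quality.
The more stable X⁻ (or X) is on its own — i.e. the weaker a base it is — the better a leaving group it makes.
CH₂=CHCH₂–OTf loses OTf⁻: pKₐ(CF₃SO₃H (triflic acid)) ≈ -14
CH₂=CHCH₂–I loses I⁻: pKₐ(HI) ≈ -10
CH₂=CHCH₂–Cl loses Cl⁻: pKₐ(HCl) ≈ -7
CH₂=CHCH₂–ONO₂ loses NO₃⁻: pKₐ(HNO₃) ≈ -1.3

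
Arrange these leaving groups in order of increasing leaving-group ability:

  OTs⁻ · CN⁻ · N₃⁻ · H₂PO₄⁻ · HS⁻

CN⁻ < HS⁻ < N₃⁻ < H₂PO₄⁻ < OTs⁻

Rank by basicity of the departing species: weakest base leaves most easily.
OTs⁻: pKₐ(p-CH₃C₆H₄SO₃H (TsOH)) ≈ -2.8
H₂PO₄⁻: pKₐ(H₃PO₄) ≈ 2.1 — moderate base; biological leaving group after further activation
N₃⁻: pKₐ(HN₃) ≈ 4.7 — linear, resonance-stabilised
HS⁻: pKₐ(H₂S) ≈ 7 — larger and more polarisable than the oxygen analogue
CN⁻: pKₐ(HCN) ≈ 9.2
Reversing gives the worst-to-best order requested.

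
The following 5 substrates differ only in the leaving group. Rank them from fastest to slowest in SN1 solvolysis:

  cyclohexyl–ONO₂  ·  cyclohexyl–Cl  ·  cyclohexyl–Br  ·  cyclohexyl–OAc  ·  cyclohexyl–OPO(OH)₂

cyclohexyl–Br > cyclohexyl–Cl > cyclohexyl–ONO₂ > cyclohexyl–OPO(OH)₂ > cyclohexyl–OAc

Same R in every case — rank the leaving groups.
Leaving-group ability tracks the stability of the departed species; conjugate-acid pKₐ is the usual yardstick (lower pKₐ → better LG).
cyclohexyl–Br loses Br⁻: pKₐ(HBr) ≈ -9
cyclohexyl–Cl loses Cl⁻: pKₐ(HCl) ≈ -7
cyclohexyl–ONO₂ loses NO₃⁻: pKₐ(HNO₃) ≈ -1.3
cyclohexyl–OPO(OH)₂ loses H₂PO₄⁻: pKₐ(H₃PO₄) ≈ 2.1
cyclohexyl–OAc loses AcO⁻: pKₐ(CH₃COOH) ≈ 4.8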